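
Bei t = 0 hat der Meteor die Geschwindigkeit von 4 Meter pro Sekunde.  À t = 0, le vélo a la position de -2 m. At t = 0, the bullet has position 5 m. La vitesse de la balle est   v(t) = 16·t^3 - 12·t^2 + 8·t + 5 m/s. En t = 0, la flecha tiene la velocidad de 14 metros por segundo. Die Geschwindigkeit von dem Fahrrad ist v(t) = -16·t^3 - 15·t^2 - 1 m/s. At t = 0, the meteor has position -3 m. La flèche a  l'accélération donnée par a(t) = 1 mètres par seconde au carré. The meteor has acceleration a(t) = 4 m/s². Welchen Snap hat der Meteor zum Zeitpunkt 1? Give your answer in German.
Um dies zu lösen, müssen wir 2 Ableitungen unserer Gleichung für die Beschleunigung a(t) = 4 nehmen. Die Ableitung von der Beschleunigung ergibt den Ruck: j(t) = 0. Mit d/dt von j(t) finden wir s(t) = 0. Mit s(t) = 0 und Einsetzen von t = 1, finden wir s = 0.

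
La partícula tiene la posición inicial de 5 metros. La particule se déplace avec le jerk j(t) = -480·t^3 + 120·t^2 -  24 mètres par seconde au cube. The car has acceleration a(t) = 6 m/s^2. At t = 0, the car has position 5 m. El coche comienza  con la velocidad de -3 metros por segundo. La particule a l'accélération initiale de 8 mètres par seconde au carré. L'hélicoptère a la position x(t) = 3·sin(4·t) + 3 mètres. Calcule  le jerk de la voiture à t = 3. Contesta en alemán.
Ausgehend von der Beschleunigung a(t) = 6, nehmen wir 1 Ableitung. Durch Ableiten von der Beschleunigung erhalten wir den Ruck: j(t) = 0. Wir haben den Ruck j(t) = 0. Durch Einsetzen von t = 3: j(3) = 0.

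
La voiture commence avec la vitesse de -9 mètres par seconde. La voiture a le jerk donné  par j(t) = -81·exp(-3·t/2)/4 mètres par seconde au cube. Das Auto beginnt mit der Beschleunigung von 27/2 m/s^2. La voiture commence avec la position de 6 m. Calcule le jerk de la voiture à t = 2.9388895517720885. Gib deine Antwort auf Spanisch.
Tenemos la sacudida j(t) = -81·exp(-3·t/2)/4. Sustituyendo t = 2.9388895517720885: j(2.9388895517720885) = -0.246552695350225.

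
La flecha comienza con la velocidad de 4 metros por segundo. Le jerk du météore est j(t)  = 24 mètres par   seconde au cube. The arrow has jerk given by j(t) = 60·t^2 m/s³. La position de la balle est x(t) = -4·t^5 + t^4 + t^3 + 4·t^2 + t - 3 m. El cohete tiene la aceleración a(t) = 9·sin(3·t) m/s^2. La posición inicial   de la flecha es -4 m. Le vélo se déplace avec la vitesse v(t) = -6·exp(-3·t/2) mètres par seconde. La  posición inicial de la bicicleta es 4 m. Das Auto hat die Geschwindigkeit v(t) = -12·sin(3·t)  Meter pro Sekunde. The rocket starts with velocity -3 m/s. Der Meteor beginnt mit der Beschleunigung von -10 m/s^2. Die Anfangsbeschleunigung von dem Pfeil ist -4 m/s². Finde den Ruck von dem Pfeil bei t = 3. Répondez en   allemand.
Aus der Gleichung für den Ruck j(t) = 60·t^2, setzen wir t = 3 ein und erhalten j = 540.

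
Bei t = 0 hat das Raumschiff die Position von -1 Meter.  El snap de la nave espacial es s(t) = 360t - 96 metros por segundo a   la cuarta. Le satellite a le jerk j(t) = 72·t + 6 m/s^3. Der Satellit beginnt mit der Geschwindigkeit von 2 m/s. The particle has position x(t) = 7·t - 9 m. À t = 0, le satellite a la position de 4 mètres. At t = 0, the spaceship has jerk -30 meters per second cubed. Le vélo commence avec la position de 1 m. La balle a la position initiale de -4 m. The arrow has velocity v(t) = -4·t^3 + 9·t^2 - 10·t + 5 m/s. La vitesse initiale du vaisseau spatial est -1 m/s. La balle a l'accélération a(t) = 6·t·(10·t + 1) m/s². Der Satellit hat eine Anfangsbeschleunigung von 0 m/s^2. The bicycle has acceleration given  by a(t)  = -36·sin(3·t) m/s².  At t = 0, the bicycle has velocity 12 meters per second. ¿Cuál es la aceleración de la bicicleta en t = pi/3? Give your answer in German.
Mit a(t) = -36·sin(3·t) und Einsetzen von t = pi/3, finden wir a = 0.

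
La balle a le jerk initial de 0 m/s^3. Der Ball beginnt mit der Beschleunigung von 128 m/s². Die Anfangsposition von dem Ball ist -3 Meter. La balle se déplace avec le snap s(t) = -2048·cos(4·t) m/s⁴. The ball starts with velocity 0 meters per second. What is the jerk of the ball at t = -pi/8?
Starting from snap s(t) = -2048·cos(4·t), we take 1 antiderivative. The antiderivative of snap, with j(0) = 0, gives jerk: j(t) = -512·sin(4·t). From the given jerk equation j(t) = -512·sin(4·t), we substitute t = -pi/8 to get j = 512.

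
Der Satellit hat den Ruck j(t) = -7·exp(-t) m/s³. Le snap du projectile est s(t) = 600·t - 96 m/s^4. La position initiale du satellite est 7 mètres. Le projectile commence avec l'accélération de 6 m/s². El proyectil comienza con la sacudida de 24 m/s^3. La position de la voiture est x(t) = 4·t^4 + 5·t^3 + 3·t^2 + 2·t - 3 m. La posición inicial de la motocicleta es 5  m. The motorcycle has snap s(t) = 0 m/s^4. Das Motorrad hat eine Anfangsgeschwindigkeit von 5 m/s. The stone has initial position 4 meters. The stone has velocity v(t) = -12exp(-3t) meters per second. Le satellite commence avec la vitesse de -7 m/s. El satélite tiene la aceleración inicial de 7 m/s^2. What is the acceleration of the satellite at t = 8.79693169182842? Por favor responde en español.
Para resolver esto, necesitamos tomar 1 antiderivada de nuestra ecuación de la sacudida j(t) = -7·exp(-t). Integrando la sacudida y usando la condición inicial a(0) = 7, obtenemos a(t) = 7·exp(-t). De la ecuación de la aceleración a(t) = 7·exp(-t), sustituimos t = 8.79693169182842 para obtener a = 0.00105837396621021.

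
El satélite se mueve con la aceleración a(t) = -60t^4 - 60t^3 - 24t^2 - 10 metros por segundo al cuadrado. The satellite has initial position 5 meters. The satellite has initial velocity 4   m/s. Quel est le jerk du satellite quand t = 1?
Pour résoudre ceci, nous devons prendre 1 dérivée de notre équation de l'accélération a(t) = -60·t^4 - 60·t^3 - 24·t^2 - 10. En dérivant l'accélération, nous obtenons le jerk: j(t) = -240·t^3 - 180·t^2 - 48·t. En utilisant j(t) = -240·t^3 - 180·t^2 - 48·t et en substituant t = 1, nous trouvons j = -468.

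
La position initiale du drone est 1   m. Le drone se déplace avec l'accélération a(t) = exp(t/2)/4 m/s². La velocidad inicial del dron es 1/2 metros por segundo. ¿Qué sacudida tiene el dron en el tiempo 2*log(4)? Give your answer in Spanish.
Debemos derivar nuestra ecuación de la aceleración a(t) = exp(t/2)/4 1 vez. Tomando d/dt de a(t), encontramos j(t) = exp(t/2)/8. Tenemos la sacudida j(t) = exp(t/2)/8. Sustituyendo t = 2*log(4): j(2*log(4)) = 1/2.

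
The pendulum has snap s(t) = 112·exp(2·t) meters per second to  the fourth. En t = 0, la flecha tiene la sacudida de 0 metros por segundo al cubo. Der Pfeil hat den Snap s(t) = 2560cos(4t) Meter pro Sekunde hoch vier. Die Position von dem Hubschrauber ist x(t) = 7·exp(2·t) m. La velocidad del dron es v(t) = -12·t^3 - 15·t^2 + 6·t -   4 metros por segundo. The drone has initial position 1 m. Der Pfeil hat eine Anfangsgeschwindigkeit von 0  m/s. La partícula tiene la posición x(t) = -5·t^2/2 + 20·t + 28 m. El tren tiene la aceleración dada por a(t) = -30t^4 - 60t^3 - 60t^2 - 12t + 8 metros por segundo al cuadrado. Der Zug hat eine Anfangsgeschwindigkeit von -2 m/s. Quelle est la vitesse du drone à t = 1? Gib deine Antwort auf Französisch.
Nous avons la vitesse v(t) = -12·t^3 - 15·t^2 + 6·t - 4. En substituant t = 1: v(1) = -25.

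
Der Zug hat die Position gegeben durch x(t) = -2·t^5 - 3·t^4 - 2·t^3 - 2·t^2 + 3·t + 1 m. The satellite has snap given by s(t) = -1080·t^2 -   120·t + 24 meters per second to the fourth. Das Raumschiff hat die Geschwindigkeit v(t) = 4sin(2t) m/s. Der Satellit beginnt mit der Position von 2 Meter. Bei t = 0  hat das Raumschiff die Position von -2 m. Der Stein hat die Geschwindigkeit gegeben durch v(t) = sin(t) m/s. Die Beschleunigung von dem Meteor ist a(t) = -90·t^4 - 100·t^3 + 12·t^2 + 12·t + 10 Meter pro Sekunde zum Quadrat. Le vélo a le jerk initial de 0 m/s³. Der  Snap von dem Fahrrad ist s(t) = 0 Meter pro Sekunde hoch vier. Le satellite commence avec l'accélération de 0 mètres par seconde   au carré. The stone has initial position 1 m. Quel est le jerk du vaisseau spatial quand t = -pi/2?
Nous devons dériver notre équation de la vitesse v(t) = 4·sin(2·t) 2 fois. La dérivée de la vitesse donne l'accélération: a(t) = 8·cos(2·t). La dérivée de l'accélération donne le jerk: j(t) = -16·sin(2·t). En utilisant j(t) = -16·sin(2·t) et en substituant t = -pi/2, nous trouvons j = 0.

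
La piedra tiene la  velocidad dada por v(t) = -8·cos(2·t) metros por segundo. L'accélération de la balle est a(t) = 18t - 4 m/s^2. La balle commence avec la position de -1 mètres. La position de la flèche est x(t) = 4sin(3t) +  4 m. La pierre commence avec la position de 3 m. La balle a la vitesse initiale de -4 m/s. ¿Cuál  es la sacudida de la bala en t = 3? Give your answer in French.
Nous devons dériver notre équation de l'accélération a(t) = 18·t - 4 1 fois. En dérivant l'accélération, nous obtenons le jerk: j(t) = 18. De l'équation du jerk j(t) = 18, nous substituons t = 3 pour obtenir j = 18.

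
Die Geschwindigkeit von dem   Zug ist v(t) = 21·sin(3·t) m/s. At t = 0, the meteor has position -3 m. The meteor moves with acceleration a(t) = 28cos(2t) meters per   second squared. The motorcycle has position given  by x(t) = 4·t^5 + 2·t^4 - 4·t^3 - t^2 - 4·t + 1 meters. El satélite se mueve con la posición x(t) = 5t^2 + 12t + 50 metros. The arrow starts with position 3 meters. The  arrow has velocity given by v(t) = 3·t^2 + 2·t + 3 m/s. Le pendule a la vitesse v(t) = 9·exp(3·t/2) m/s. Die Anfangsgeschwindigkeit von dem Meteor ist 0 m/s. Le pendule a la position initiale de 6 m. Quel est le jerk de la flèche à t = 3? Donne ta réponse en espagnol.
Debemos derivar nuestra ecuación de la velocidad v(t) = 3·t^2 + 2·t + 3 2 veces. Tomando d/dt de v(t), encontramos a(t) = 6·t + 2. Derivando la aceleración, obtenemos la sacudida: j(t) = 6. Usando j(t) = 6 y sustituyendo t = 3, encontramos j = 6.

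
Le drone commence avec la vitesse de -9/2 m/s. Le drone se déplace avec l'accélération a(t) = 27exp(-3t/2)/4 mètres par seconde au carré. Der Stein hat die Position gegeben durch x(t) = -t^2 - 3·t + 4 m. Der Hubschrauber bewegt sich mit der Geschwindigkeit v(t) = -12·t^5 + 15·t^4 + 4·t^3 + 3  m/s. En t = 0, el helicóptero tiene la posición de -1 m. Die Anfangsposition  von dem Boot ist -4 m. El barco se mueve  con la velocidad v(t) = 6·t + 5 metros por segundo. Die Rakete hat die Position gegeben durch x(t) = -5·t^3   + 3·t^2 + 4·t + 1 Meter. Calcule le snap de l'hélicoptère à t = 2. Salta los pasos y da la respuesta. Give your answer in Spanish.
El snap en t = 2 es s = -2136.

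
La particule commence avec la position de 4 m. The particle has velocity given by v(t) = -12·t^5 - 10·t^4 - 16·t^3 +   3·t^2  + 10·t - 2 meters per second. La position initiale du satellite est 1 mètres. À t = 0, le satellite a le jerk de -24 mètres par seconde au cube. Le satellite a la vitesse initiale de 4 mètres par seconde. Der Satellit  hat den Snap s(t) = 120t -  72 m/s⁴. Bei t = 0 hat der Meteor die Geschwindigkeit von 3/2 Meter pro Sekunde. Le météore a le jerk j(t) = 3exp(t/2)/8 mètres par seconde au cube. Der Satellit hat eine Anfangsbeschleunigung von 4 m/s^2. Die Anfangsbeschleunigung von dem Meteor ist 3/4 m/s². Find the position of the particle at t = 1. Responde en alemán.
Ausgehend von der Geschwindigkeit v(t) = -12·t^5 - 10·t^4 - 16·t^3 + 3·t^2 + 10·t - 2, nehmen wir 1 Integral. Die Stammfunktion von der Geschwindigkeit ist die Position. Mit x(0) = 4 erhalten wir x(t) = -2·t^6 - 2·t^5 - 4·t^4 + t^3 + 5·t^2 - 2·t + 4. Mit x(t) = -2·t^6 - 2·t^5 - 4·t^4 + t^3 + 5·t^2 - 2·t + 4 und Einsetzen von t = 1, finden wir x = 0.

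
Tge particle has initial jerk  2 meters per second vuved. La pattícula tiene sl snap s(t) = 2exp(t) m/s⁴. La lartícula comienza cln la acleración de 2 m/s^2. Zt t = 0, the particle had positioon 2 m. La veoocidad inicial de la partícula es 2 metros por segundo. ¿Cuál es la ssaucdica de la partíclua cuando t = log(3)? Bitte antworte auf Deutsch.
Wir müssen unsere Gleichung für den Snap s(t) = 2·exp(t) 1-mal integrieren. Mit ∫s(t)dt und Anwendung von j(0) = 2, finden wir j(t) = 2·exp(t). Aus der Gleichung für den Ruck j(t) = 2·exp(t), setzen wir t = log(3) ein und erhalten j = 6.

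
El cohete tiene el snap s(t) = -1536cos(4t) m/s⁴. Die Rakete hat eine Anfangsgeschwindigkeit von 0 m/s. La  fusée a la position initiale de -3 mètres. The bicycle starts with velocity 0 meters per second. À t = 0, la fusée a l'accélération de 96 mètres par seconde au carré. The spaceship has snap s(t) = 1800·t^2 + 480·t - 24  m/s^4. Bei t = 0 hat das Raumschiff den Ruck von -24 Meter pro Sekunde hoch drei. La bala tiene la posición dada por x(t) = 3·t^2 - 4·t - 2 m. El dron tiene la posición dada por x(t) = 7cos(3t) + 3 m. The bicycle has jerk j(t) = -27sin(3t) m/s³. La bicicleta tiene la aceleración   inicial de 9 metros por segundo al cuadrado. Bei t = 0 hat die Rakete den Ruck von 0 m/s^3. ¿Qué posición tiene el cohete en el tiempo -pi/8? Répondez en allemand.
Um dies zu lösen, müssen wir 4 Stammfunktionen unserer Gleichung für den Snap s(t) = -1536·cos(4·t) finden. Mit ∫s(t)dt und Anwendung von j(0) = 0, finden wir j(t) = -384·sin(4·t). Mit ∫j(t)dt und Anwendung von a(0) = 96, finden wir a(t) = 96·cos(4·t). Mit ∫a(t)dt und Anwendung von v(0) = 0, finden wir v(t) = 24·sin(4·t). Durch Integration von der Geschwindigkeit und Verwendung der Anfangsbedingung x(0) = -3, erhalten wir x(t) = 3 - 6·cos(4·t). Aus der Gleichung für die Position x(t) = 3 - 6·cos(4·t), setzen wir t = -pi/8 ein und erhalten x = 3.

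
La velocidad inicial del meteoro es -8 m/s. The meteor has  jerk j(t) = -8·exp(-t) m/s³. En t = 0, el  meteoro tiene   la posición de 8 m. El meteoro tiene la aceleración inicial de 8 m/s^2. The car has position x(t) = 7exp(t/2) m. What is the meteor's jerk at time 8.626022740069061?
We have jerk j(t) = -8·exp(-t). Substituting t = 8.626022740069061: j(8.626022740069061) = -0.00143501324709335.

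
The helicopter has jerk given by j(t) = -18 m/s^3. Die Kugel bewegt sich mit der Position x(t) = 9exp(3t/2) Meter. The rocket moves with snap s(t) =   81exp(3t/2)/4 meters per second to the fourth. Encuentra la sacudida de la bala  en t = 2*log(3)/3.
Debemos derivar nuestra ecuación de la posición x(t) = 9·exp(3·t/2) 3 veces. Derivando la posición, obtenemos la velocidad: v(t) = 27·exp(3·t/2)/2. Derivando la velocidad, obtenemos la aceleración: a(t) = 81·exp(3·t/2)/4. Derivando la aceleración, obtenemos la sacudida: j(t) = 243·exp(3·t/2)/8. Tenemos la sacudida j(t) = 243·exp(3·t/2)/8. Sustituyendo t = 2*log(3)/3: j(2*log(3)/3) = 729/8.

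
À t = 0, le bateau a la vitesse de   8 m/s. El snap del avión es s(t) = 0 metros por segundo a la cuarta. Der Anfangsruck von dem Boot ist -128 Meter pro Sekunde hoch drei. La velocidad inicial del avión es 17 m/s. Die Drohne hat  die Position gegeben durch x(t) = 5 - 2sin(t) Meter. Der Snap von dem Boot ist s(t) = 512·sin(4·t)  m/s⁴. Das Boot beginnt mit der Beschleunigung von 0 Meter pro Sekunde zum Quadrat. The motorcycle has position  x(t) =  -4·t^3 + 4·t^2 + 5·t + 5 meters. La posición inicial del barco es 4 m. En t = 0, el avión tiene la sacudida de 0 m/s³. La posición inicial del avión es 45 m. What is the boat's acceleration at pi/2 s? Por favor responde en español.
Para resolver esto, necesitamos tomar 2 integrales de nuestra ecuación del snap s(t) = 512·sin(4·t). Tomando ∫s(t)dt y aplicando j(0) = -128, encontramos j(t) = -128·cos(4·t). La integral de la sacudida es la aceleración. Usando a(0) = 0, obtenemos a(t) = -32·sin(4·t). Usando a(t) = -32·sin(4·t) y sustituyendo t = pi/2, encontramos a = 0.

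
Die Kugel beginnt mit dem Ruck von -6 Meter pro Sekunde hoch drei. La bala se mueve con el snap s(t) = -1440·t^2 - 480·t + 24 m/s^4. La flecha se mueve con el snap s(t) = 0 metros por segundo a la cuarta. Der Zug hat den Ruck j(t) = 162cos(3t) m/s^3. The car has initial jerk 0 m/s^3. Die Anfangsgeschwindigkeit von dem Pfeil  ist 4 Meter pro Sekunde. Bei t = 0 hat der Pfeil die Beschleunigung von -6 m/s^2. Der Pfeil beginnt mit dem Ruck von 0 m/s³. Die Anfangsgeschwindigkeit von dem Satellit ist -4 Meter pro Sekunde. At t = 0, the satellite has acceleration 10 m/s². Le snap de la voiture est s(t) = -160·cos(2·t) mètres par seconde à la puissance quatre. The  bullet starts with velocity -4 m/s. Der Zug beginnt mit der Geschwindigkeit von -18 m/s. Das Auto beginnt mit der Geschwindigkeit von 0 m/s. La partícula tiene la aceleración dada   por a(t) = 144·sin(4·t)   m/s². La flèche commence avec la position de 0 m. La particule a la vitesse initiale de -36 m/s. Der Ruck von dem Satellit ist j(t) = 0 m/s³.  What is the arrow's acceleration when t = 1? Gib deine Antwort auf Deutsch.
Um dies zu lösen, müssen wir 2 Integrale unserer Gleichung für den Snap s(t) = 0 finden. Die Stammfunktion von dem Snap ist der Ruck. Mit j(0) = 0 erhalten wir j(t) = 0. Mit ∫j(t)dt und Anwendung von a(0) = -6, finden wir a(t) = -6. Aus der Gleichung für die Beschleunigung a(t) = -6, setzen wir t = 1 ein und erhalten a = -6.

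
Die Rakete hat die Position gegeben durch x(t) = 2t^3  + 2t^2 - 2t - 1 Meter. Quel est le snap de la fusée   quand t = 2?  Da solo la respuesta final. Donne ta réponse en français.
À t = 2, s = 0.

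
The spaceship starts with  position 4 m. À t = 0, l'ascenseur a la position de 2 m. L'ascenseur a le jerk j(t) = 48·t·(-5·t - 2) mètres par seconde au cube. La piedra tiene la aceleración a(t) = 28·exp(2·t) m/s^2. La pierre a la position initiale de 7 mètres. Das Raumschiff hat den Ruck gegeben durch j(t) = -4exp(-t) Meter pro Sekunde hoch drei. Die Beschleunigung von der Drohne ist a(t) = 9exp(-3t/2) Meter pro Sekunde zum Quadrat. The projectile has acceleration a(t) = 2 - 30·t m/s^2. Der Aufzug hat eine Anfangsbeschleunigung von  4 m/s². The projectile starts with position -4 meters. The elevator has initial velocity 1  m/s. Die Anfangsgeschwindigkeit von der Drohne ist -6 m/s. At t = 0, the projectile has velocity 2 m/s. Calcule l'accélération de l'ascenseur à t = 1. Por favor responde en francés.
Nous devons trouver la primitive de notre équation du jerk j(t) = 48·t·(-5·t - 2) 1 fois. La primitive du jerk est l'accélération. En utilisant a(0) = 4, nous obtenons a(t) = -80·t^3 - 48·t^2 + 4. De l'équation de l'accélération a(t) = -80·t^3 - 48·t^2 + 4, nous substituons t = 1 pour obtenir a = -124.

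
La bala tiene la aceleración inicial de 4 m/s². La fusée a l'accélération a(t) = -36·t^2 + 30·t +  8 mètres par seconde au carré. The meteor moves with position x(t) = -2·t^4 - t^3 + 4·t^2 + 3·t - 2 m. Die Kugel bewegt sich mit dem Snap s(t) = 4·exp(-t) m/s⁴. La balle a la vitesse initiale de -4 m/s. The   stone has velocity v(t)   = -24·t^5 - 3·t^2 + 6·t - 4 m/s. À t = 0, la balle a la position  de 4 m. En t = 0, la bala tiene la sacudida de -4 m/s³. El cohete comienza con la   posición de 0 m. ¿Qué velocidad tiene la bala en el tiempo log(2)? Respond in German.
Um dies zu lösen, müssen wir 3 Integrale unserer Gleichung für den Snap s(t) = 4·exp(-t) finden. Mit ∫s(t)dt und Anwendung von j(0) = -4, finden wir j(t) = -4·exp(-t). Durch Integration von dem Ruck und Verwendung der Anfangsbedingung a(0) = 4, erhalten wir a(t) = 4·exp(-t). Mit ∫a(t)dt und Anwendung von v(0) = -4, finden wir v(t) = -4·exp(-t). Mit v(t) = -4·exp(-t) und Einsetzen von t = log(2), finden wir v = -2.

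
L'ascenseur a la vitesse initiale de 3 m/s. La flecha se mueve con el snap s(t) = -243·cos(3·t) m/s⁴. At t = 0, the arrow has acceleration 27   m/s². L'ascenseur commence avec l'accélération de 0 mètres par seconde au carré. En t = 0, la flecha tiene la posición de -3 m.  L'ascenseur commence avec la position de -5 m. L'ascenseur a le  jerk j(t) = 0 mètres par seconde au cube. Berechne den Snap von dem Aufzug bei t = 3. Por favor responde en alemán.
Wir müssen unsere Gleichung für den Ruck j(t) = 0 1-mal ableiten. Die Ableitung von dem Ruck ergibt den Snap: s(t) = 0. Mit s(t) = 0 und Einsetzen von t = 3, finden wir s = 0.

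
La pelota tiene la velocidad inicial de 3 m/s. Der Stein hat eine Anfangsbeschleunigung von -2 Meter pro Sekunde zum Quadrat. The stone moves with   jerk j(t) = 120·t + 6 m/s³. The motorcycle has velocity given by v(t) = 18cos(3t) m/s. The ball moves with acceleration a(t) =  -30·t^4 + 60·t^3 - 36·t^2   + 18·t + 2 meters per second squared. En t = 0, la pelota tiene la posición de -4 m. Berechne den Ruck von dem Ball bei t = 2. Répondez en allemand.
Ausgehend von der Beschleunigung a(t) = -30·t^4 + 60·t^3 - 36·t^2 + 18·t + 2, nehmen wir 1 Ableitung. Die Ableitung von der Beschleunigung ergibt den Ruck: j(t) = -120·t^3 + 180·t^2 - 72·t + 18. Aus der Gleichung für den Ruck j(t) = -120·t^3 + 180·t^2 - 72·t + 18, setzen wir t = 2 ein und erhalten j = -366.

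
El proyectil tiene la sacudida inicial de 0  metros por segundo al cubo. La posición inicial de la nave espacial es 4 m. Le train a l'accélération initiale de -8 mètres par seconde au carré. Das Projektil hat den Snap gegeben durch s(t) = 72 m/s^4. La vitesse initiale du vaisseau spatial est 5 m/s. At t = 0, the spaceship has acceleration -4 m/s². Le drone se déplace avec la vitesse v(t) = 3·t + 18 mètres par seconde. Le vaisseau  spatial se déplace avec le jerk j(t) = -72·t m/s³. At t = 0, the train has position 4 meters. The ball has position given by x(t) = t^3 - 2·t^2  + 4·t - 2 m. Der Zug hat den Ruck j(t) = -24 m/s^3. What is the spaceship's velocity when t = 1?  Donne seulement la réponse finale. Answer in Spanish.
La respuesta es -11.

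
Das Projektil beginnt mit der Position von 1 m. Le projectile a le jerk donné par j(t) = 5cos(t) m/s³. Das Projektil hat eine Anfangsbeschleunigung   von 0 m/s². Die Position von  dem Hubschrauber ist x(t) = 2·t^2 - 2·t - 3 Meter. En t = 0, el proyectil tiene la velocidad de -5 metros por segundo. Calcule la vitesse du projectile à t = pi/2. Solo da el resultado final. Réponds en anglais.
The answer is 0.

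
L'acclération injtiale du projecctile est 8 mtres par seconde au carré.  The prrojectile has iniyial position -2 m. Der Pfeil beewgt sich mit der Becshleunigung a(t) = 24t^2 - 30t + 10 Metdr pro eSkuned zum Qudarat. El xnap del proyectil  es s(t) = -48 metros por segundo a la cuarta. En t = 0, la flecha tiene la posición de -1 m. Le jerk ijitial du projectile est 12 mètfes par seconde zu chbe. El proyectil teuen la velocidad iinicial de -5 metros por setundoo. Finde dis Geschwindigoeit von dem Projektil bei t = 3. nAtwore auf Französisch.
Pour résoudre ceci, nous devons prendre 3 primitives de notre équation du snap s(t) = -48. En intégrant le snap et en utilisant la condition initiale j(0) = 12, nous obtenons j(t) = 12 - 48·t. En intégrant le jerk et en utilisant la condition initiale a(0) = 8, nous obtenons a(t) = -24·t^2 + 12·t + 8. En prenant ∫a(t)dt et en appliquant v(0) = -5, nous trouvons v(t) = -8·t^3 + 6·t^2 + 8·t - 5. En utilisant v(t) = -8·t^3 + 6·t^2 + 8·t - 5 et en substituant t = 3, nous trouvons v = -143.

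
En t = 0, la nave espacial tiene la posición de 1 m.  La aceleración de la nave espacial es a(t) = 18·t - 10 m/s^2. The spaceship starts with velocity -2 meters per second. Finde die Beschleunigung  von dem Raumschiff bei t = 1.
Wir haben die Beschleunigung a(t) = 18·t - 10. Durch Einsetzen von t = 1: a(1) = 8.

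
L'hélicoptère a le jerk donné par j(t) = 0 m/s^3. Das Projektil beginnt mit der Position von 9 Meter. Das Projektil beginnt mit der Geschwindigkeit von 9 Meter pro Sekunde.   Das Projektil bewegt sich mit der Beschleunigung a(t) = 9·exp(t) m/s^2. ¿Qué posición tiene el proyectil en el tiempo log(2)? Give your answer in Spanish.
Necesitamos integrar nuestra ecuación de la aceleración a(t) = 9·exp(t) 2 veces. Tomando ∫a(t)dt y aplicando v(0) = 9, encontramos v(t) = 9·exp(t). La antiderivada de la velocidad es la posición. Usando x(0) = 9, obtenemos x(t) = 9·exp(t). De la ecuación de la posición x(t) = 9·exp(t), sustituimos t = log(2) para obtener x = 18.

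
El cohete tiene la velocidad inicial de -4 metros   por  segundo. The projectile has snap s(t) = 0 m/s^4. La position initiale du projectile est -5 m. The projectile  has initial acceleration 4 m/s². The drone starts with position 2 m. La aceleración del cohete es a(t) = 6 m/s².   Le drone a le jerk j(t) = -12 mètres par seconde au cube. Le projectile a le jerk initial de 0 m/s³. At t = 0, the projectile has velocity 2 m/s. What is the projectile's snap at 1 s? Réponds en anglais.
From the given snap equation s(t) = 0, we substitute t = 1 to get s = 0.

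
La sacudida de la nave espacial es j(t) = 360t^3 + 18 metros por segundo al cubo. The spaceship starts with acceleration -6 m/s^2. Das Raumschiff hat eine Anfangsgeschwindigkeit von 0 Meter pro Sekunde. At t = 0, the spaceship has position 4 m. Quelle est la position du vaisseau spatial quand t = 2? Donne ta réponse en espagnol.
Debemos encontrar la antiderivada de nuestra ecuación de la sacudida j(t) = 360·t^3 + 18 3 veces. Tomando ∫j(t)dt y aplicando a(0) = -6, encontramos a(t) = 90·t^4 + 18·t - 6. Integrando la aceleración y usando la condición inicial v(0) = 0, obtenemos v(t) = 3·t·(6·t^4 + 3·t - 2). La integral de la velocidad, con x(0) = 4, da la posición: x(t) = 3·t^6 + 3·t^3 - 3·t^2 + 4. Usando x(t) = 3·t^6 + 3·t^3 - 3·t^2 + 4 y sustituyendo t = 2, encontramos x = 208.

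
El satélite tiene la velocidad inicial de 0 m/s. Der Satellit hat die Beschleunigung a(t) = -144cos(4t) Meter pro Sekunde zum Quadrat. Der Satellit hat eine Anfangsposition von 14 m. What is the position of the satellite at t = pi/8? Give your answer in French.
Nous devons intégrer notre équation de l'accélération a(t) = -144·cos(4·t) 2 fois. En prenant ∫a(t)dt et en appliquant v(0) = 0, nous trouvons v(t) = -36·sin(4·t). En intégrant la vitesse et en utilisant la condition initiale x(0) = 14, nous obtenons x(t) = 9·cos(4·t) + 5. En utilisant x(t) = 9·cos(4·t) + 5 et en substituant t = pi/8, nous trouvons x = 5.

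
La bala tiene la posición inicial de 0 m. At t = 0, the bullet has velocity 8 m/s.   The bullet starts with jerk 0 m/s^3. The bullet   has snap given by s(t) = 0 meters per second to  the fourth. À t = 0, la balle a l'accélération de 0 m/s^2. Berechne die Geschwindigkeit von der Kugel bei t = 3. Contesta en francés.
Pour résoudre ceci, nous devons prendre 3 primitives de notre équation du snap s(t) = 0. En prenant ∫s(t)dt et en appliquant j(0) = 0, nous trouvons j(t) = 0. En intégrant le jerk et en utilisant la condition initiale a(0) = 0, nous obtenons a(t) = 0. En intégrant l'accélération et en utilisant la condition initiale v(0) = 8, nous obtenons v(t) = 8. En utilisant v(t) = 8 et en substituant t = 3, nous trouvons v = 8.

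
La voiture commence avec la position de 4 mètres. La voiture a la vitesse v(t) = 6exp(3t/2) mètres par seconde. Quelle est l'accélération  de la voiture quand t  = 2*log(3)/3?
En partant de la vitesse v(t) = 6·exp(3·t/2), nous prenons 1 dérivée. La dérivée de la vitesse donne l'accélération: a(t) = 9·exp(3·t/2). En utilisant a(t) = 9·exp(3·t/2) et en substituant t = 2*log(3)/3, nous trouvons a = 27.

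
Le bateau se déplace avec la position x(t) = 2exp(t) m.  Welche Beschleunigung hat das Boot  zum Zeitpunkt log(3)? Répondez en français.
En partant de la position x(t) = 2·exp(t), nous prenons 2 dérivées. En prenant d/dt de x(t), nous trouvons v(t) = 2·exp(t). En dérivant la vitesse, nous obtenons l'accélération: a(t) = 2·exp(t). Nous avons l'accélération a(t) = 2·exp(t). En substituant t = log(3): a(log(3)) = 6.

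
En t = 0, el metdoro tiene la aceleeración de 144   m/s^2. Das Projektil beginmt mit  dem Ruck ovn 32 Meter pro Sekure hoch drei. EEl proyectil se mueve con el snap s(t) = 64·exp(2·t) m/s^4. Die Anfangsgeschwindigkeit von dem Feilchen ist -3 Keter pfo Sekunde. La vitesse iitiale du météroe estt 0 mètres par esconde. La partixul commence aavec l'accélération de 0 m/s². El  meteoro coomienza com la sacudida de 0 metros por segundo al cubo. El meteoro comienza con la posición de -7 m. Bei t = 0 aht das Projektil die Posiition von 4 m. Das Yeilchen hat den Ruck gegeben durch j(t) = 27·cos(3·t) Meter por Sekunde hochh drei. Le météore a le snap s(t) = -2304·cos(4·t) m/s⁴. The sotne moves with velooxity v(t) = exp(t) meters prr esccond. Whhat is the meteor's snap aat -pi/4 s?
From the given snap equation s(t) = -2304·cos(4·t), we substitute t = -pi/4 to get s = 2304.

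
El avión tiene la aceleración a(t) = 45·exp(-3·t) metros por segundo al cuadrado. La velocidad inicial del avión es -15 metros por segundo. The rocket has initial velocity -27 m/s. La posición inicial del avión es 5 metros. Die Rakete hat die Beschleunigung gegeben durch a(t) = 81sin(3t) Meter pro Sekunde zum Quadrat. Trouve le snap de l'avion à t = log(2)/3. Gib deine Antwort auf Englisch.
Starting from acceleration a(t) = 45·exp(-3·t), we take 2 derivatives. The derivative of acceleration gives jerk: j(t) = -135·exp(-3·t). Differentiating jerk, we get snap: s(t) = 405·exp(-3·t). We have snap s(t) = 405·exp(-3·t). Substituting t = log(2)/3: s(log(2)/3) = 405/2.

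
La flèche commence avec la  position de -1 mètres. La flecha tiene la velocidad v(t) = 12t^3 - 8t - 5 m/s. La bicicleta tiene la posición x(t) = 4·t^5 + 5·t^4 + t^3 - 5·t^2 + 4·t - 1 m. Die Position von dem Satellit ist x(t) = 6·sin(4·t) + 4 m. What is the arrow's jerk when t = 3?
We must differentiate our velocity equation v(t) = 12·t^3 - 8·t - 5 2 times. The derivative of velocity gives acceleration: a(t) = 36·t^2 - 8. Differentiating acceleration, we get jerk: j(t) = 72·t. Using j(t) = 72·t and substituting t = 3, we find j = 216.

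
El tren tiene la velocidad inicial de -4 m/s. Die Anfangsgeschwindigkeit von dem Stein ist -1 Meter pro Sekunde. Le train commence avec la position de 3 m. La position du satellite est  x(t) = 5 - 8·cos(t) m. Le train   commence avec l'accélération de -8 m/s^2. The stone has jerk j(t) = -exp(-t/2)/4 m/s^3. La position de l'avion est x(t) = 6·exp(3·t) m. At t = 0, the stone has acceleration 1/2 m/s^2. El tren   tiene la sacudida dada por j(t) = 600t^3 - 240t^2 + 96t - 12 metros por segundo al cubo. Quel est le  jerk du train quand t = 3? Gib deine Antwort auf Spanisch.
Usando j(t) = 600·t^3 - 240·t^2 + 96·t - 12 y sustituyendo t = 3, encontramos j = 14316.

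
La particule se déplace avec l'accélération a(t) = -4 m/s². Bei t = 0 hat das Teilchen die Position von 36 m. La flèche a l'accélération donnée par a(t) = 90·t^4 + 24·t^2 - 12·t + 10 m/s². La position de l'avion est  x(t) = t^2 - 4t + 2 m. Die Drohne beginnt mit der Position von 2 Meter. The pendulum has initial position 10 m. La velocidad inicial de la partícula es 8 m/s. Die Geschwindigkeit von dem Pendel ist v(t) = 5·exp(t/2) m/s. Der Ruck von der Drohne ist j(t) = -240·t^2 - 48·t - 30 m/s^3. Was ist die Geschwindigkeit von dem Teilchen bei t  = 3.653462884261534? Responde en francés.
En partant de l'accélération a(t) = -4, nous prenons 1 intégrale. En prenant ∫a(t)dt et en appliquant v(0) = 8, nous trouvons v(t) = 8 - 4·t. De l'équation de la vitesse v(t) = 8 - 4·t, nous substituons t = 3.653462884261534 pour obtenir v = -6.61385153704614.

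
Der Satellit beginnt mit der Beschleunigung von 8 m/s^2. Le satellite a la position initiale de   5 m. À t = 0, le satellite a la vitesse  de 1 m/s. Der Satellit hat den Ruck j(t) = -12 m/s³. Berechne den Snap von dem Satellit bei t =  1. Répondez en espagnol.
Para resolver esto, necesitamos tomar 1 derivada de nuestra ecuación de la sacudida j(t) = -12. La derivada de la sacudida da el snap: s(t) = 0. Tenemos el snap s(t) = 0. Sustituyendo t = 1: s(1) = 0.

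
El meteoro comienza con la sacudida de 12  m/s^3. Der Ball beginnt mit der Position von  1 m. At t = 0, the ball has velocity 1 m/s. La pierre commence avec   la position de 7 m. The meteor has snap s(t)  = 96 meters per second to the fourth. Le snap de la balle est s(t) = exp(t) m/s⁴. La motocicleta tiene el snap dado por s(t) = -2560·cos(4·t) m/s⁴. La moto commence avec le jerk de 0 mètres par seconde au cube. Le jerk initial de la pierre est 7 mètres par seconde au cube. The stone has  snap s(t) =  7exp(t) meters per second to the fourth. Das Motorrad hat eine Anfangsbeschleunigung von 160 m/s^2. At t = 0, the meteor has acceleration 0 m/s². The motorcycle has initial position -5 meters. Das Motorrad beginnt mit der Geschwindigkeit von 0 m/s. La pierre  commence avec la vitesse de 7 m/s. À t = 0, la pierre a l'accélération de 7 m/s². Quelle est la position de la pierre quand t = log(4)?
Nous devons trouver la primitive de notre équation du snap s(t) = 7·exp(t) 4 fois. La primitive du snap est le jerk. En utilisant j(0) = 7, nous obtenons j(t) = 7·exp(t). La primitive du jerk est l'accélération. En utilisant a(0) = 7, nous obtenons a(t) = 7·exp(t). La primitive de l'accélération, avec v(0) = 7, donne la vitesse: v(t) = 7·exp(t). L'intégrale de la vitesse est la position. En utilisant x(0) = 7, nous obtenons x(t) = 7·exp(t). Nous avons la position x(t) = 7·exp(t). En substituant t = log(4): x(log(4)) = 28.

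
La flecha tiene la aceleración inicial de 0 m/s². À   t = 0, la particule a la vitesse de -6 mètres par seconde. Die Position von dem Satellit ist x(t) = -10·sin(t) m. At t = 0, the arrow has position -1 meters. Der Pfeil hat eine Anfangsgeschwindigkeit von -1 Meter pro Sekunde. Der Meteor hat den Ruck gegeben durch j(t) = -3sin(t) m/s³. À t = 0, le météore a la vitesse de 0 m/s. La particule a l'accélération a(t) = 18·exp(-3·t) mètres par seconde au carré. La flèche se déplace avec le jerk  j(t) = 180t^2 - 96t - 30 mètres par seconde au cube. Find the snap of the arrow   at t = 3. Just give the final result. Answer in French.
La réponse est 984.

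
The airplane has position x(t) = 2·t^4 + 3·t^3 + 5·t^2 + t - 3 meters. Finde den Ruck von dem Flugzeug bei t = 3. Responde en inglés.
To solve this, we need to take 3 derivatives of our position equation x(t) = 2·t^4 + 3·t^3 + 5·t^2 + t - 3. Differentiating position, we get velocity: v(t) = 8·t^3 + 9·t^2 + 10·t + 1. Differentiating velocity, we get acceleration: a(t) = 24·t^2 + 18·t + 10. Taking d/dt of a(t), we find j(t) = 48·t + 18. We have jerk j(t) = 48·t + 18. Substituting t = 3: j(3) = 162.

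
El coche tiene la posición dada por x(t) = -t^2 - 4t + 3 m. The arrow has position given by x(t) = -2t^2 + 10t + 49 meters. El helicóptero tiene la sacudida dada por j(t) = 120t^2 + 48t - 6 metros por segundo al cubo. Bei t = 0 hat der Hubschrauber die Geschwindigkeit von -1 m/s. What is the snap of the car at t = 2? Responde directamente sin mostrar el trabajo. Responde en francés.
La réponse est 0.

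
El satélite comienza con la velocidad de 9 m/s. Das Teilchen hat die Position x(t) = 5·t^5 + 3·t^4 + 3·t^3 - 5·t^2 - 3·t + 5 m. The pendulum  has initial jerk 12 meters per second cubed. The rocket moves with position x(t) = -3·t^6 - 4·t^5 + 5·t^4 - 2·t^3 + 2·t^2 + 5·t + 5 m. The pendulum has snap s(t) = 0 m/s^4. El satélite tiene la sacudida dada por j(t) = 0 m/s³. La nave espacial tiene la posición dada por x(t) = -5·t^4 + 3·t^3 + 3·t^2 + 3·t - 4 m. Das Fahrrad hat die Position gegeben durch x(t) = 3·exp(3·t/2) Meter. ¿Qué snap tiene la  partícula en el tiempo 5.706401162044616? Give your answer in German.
Um dies zu lösen, müssen wir 4 Ableitungen unserer Gleichung für die Position x(t) = 5·t^5 + 3·t^4 + 3·t^3 - 5·t^2 - 3·t + 5 nehmen. Durch Ableiten von der Position erhalten wir die Geschwindigkeit: v(t) = 25·t^4 + 12·t^3 + 9·t^2 - 10·t - 3. Mit d/dt von v(t) finden wir a(t) = 100·t^3 + 36·t^2 + 18·t - 10. Durch Ableiten von der Beschleunigung erhalten wir den Ruck: j(t) = 300·t^2 + 72·t + 18. Die Ableitung von dem Ruck ergibt den Snap: s(t) = 600·t + 72. Aus der Gleichung für den Snap s(t) = 600·t + 72, setzen wir t = 5.706401162044616 ein und erhalten s = 3495.84069722677.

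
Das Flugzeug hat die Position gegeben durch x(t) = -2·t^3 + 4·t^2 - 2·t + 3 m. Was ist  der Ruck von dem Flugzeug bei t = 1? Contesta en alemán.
Um dies zu lösen, müssen wir 3 Ableitungen unserer Gleichung für die Position x(t) = -2·t^3 + 4·t^2 - 2·t + 3 nehmen. Mit d/dt von x(t) finden wir v(t) = -6·t^2 + 8·t - 2. Die Ableitung von der Geschwindigkeit ergibt die Beschleunigung: a(t) = 8 - 12·t. Die Ableitung von der Beschleunigung ergibt den Ruck: j(t) = -12. Wir haben den Ruck j(t) = -12. Durch Einsetzen von t = 1: j(1) = -12.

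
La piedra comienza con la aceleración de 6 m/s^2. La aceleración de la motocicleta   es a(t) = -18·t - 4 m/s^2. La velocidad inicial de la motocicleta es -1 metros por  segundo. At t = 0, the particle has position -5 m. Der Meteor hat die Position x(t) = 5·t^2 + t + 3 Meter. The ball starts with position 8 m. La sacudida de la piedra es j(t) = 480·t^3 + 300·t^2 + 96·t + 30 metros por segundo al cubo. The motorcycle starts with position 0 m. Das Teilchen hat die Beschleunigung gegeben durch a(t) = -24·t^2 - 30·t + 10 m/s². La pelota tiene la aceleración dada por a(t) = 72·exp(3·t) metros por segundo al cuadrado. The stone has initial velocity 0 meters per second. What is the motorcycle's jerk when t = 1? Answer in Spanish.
Partiendo de la aceleración a(t) = -18·t - 4, tomamos 1 derivada. Tomando d/dt de a(t), encontramos j(t) = -18. Usando j(t) = -18 y sustituyendo t = 1, encontramos j = -18.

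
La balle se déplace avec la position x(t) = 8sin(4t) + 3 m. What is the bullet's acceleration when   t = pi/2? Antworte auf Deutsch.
Wir müssen unsere Gleichung für die Position x(t) = 8·sin(4·t) + 3 2-mal ableiten. Durch Ableiten von der Position erhalten wir die Geschwindigkeit: v(t) = 32·cos(4·t). Die Ableitung von der Geschwindigkeit ergibt die Beschleunigung: a(t) = -128·sin(4·t). Mit a(t) = -128·sin(4·t) und Einsetzen von t = pi/2, finden wir a = 0.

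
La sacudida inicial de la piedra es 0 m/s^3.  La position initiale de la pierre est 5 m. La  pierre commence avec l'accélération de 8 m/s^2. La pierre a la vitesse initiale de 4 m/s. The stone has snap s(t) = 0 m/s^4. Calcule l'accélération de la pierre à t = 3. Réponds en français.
En partant du snap s(t) = 0, nous prenons 2 intégrales. La primitive du snap, avec j(0) = 0, donne le jerk: j(t) = 0. En prenant ∫j(t)dt et en appliquant a(0) = 8, nous trouvons a(t) = 8. Nous avons l'accélération a(t) = 8. En substituant t = 3: a(3) = 8.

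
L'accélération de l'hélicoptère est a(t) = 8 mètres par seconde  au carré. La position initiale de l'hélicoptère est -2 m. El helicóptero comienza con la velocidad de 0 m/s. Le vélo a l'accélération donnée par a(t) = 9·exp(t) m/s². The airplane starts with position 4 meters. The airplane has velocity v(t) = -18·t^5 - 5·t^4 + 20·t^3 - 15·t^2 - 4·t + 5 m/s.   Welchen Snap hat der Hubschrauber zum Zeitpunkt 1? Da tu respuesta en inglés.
We must differentiate our acceleration equation a(t) = 8 2 times. Differentiating acceleration, we get jerk: j(t) = 0. The derivative of jerk gives snap: s(t) = 0. From the given snap equation s(t) = 0, we substitute t = 1 to get s = 0.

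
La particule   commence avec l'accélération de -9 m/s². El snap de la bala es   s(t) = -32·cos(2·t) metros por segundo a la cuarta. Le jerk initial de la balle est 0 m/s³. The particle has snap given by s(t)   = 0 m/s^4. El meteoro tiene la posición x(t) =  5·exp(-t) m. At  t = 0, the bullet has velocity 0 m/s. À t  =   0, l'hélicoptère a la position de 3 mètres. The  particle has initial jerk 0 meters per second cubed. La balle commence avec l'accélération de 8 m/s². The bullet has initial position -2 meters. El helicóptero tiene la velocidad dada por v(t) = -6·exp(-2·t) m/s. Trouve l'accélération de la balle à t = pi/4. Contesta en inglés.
To find the answer, we compute 2 integrals of s(t) = -32·cos(2·t). The antiderivative of snap is jerk. Using j(0) = 0, we get j(t) = -16·sin(2·t). The integral of jerk is acceleration. Using a(0) = 8, we get a(t) = 8·cos(2·t). From the given acceleration equation a(t) = 8·cos(2·t), we substitute t = pi/4 to get a = 0.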